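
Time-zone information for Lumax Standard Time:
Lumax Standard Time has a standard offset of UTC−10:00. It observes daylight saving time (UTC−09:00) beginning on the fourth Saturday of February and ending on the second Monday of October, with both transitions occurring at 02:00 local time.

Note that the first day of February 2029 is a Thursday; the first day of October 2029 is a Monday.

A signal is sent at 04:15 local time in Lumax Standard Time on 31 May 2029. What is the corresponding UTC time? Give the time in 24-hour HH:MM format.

13:15

1 February 2029 is a Thursday, so the first Saturday is February 3 and the fourth is February 24.
1 October 2029 is a Monday, so the first Monday is October 1 and the second is October 8.
31 May 2029 lies within the daylight-saving period (24 February – 8 October), so Lumax Standard Time is on daylight time, UTC−09:00.
04:15 local + 9h = 13:15 UTC.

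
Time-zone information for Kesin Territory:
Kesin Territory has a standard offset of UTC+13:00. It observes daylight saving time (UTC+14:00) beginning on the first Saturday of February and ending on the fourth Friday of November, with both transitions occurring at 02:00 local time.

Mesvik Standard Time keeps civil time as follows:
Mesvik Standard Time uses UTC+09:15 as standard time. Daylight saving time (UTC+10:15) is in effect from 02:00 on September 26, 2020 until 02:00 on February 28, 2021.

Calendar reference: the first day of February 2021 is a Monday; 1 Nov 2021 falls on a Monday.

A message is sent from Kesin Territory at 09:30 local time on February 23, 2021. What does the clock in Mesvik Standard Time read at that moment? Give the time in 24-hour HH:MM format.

05:45

1 February 2021 is a Monday, so the first Saturday is February 6.
1 November 2021 is a Monday, so the first Friday is November 5 and the fourth is November 26.
February 23, 2021 falls between 6 February and 26 November, so daylight saving is in effect and Kesin Territory is at UTC+14:00.
09:30 Kesin Territory − 14h = 19:30 UTC (rolling into the previous day, 22 February 2021).
At the standard offset (UTC+09:15), 19:30 UTC + 9h15m = 04:45 Mesvik Standard Time standard time (rolling into the next day, 23 February 2021).
Daylight saving runs 26 September 2020 – 28 February 2021; the standard-time date in Mesvik Standard Time, February 23, 2021, is inside that window, so Mesvik Standard Time is at UTC+10:15.
19:30 UTC + 10h15m = 05:45 Mesvik Standard Time (rolling into the next day, 23 February 2021).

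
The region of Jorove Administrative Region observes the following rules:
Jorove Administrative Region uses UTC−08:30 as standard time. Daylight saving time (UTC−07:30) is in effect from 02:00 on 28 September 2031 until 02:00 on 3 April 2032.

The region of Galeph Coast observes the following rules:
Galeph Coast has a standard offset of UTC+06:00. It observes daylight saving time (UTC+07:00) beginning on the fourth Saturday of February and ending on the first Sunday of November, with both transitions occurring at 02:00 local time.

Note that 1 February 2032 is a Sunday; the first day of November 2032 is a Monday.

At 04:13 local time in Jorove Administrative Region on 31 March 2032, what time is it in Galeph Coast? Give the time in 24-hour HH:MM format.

18:43

31 March 2032 lies within the daylight-saving period (28 September 2031 – 3 April 2032), so Jorove Administrative Region is on daylight time, UTC−07:30.
04:13 Jorove Administrative Region + 7h30m = 11:43 UTC.
1 February 2032 is a Sunday, so the first Saturday is February 7 and the fourth is February 28.
1 November 2032 is a Monday, so the first Sunday is November 7.
At the standard offset (UTC+06:00), 11:43 UTC + 6h = 17:43 Galeph Coast standard time.
The standard-time date in Galeph Coast, 31 March 2032, falls between 28 February and 7 November, so daylight saving is in effect and Galeph Coast is at UTC+07:00.
11:43 UTC + 7h = 18:43 Galeph Coast.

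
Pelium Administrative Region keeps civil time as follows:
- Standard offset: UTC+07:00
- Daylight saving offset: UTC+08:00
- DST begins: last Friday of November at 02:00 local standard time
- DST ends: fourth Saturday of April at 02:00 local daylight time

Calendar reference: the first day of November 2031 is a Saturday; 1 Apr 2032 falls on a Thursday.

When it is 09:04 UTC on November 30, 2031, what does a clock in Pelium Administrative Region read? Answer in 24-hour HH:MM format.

1 November 2031 is a Saturday, so Fridays fall on 7, 14, 21, 28; the last is November 28.
1 April 2032 is a Thursday, so the first Saturday is April 3 and the fourth is April 24.
At the standard offset (UTC+07:00), 09:04 UTC + 7h = 16:04 Pelium Administrative Region standard time.
Daylight saving runs 28 November 2031 – 24 April 2032; the standard-time date in Pelium Administrative Region, November 30, 2031, is inside that window, so Pelium Administrative Region is at UTC+08:00.
09:04 UTC + 8h = 17:04 local.

17:04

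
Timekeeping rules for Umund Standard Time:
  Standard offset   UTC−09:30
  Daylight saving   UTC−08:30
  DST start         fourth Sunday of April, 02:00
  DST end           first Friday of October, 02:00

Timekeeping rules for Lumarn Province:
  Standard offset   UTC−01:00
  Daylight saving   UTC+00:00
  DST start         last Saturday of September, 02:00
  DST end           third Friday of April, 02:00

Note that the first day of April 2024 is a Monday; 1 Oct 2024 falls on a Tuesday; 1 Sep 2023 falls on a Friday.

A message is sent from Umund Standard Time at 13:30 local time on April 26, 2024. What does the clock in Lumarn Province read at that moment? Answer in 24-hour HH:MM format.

22:00

1 April 2024 is a Monday, so the first Sunday is April 7 and the fourth is April 28.
1 October 2024 is a Tuesday, so the first Friday is October 4.
April 26, 2024 is outside the daylight-saving period (28 April – 4 October), so Umund Standard Time is on standard time, UTC−09:30.
13:30 Umund Standard Time + 9h30m = 23:00 UTC.
1 September 2023 is a Friday, so Saturdays fall on 2, 9, 16, 23, 30; the last is September 30.
1 April 2024 is a Monday, so the first Friday is April 5 and the third is April 19.
At the standard offset (UTC−01:00), 23:00 UTC − 1h = 22:00 Lumarn Province standard time.
The standard-time date in Lumarn Province, April 26, 2024, does not fall between 30 September 2023 and 19 April 2024, so daylight saving is not in effect and Lumarn Province is at UTC−01:00.
23:00 UTC − 1h = 22:00 Lumarn Province.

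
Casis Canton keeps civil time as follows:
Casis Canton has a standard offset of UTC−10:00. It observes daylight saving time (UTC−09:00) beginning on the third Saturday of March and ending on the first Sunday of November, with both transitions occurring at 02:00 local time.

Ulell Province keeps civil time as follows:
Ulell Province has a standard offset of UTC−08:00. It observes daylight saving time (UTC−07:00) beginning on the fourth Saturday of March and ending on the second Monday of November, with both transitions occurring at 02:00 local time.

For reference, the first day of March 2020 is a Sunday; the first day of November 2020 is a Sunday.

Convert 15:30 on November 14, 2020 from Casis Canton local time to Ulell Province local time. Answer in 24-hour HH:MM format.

17:30

1 March 2020 is a Sunday, so the first Saturday is March 7 and the third is March 21.
1 November 2020 is a Sunday, so the first Sunday is November 1.
November 14, 2020 does not fall between 21 March and 1 November, so daylight saving is not in effect and Casis Canton is at UTC−10:00.
15:30 Casis Canton + 10h = 01:30 UTC (rolling into the next day, 15 November 2020).
1 March 2020 is a Sunday, so the first Saturday is March 7 and the fourth is March 28.
1 November 2020 is a Sunday, so the first Monday is November 2 and the second is November 9.
At the standard offset (UTC−08:00), 01:30 UTC − 8h = 17:30 Ulell Province standard time (rolling into the previous day, 14 November 2020).
The standard-time date in Ulell Province, November 14, 2020, does not fall between 28 March and 9 November, so daylight saving is not in effect and Ulell Province is at UTC−08:00.
01:30 UTC − 8h = 17:30 Ulell Province (rolling into the previous day, 14 November 2020).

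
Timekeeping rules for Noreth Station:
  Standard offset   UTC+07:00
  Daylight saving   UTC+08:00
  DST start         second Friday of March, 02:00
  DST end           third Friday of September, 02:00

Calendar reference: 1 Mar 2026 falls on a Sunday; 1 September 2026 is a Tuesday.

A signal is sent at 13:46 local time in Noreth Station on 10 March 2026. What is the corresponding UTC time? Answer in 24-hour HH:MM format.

06:46

1 March 2026 is a Sunday, so the first Friday is March 6 and the second is March 13.
1 September 2026 is a Tuesday, so the first Friday is September 4 and the third is September 18.
Daylight saving runs 13 March – 18 September; 10 March 2026 is outside that window, so Noreth Station is on standard time at UTC+07:00.
13:46 local − 7h = 06:46 UTC.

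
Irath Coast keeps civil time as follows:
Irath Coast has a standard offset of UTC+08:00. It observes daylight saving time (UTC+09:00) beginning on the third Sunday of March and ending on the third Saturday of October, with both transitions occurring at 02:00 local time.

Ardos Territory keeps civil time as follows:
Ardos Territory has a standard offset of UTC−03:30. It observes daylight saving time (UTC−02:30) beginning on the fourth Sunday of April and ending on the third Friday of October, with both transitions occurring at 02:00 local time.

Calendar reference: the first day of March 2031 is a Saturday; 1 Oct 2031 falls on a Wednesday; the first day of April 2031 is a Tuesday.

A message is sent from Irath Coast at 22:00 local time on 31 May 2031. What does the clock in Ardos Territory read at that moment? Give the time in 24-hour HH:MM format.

10:30

1 March 2031 is a Saturday, so the first Sunday is March 2 and the third is March 16.
1 October 2031 is a Wednesday, so the first Saturday is October 4 and the third is October 18.
31 May 2031 lies within the daylight-saving period (16 March – 18 October), so Irath Coast is on daylight time, UTC+09:00.
22:00 Irath Coast − 9h = 13:00 UTC.
1 April 2031 is a Tuesday, so the first Sunday is April 6 and the fourth is April 27.
1 October 2031 is a Wednesday, so the first Friday is October 3 and the third is October 17.
At the standard offset (UTC−03:30), 13:00 UTC − 3h30m = 09:30 Ardos Territory standard time.
Daylight saving runs 27 April – 17 October; the standard-time date in Ardos Territory, 31 May 2031, is inside that window, so Ardos Territory is at UTC−02:30.
13:00 UTC − 2h30m = 10:30 Ardos Territory.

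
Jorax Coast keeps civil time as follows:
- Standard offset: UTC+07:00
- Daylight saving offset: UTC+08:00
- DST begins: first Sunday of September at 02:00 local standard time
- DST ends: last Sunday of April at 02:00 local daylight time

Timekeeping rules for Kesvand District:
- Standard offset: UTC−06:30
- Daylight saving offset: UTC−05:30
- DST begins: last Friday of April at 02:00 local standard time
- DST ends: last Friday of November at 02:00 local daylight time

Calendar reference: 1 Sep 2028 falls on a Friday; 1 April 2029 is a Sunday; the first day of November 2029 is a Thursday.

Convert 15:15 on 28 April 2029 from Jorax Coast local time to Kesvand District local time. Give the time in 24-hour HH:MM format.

01:45

1 September 2028 is a Friday, so the first Sunday is September 3.
1 April 2029 is a Sunday, so Sundays fall on 1, 8, 15, 22, 29; the last is April 29.
28 April 2029 falls between 3 September 2028 and 29 April 2029, so daylight saving is in effect and Jorax Coast is at UTC+08:00.
15:15 Jorax Coast − 8h = 07:15 UTC.
1 April 2029 is a Sunday, so Fridays fall on 6, 13, 20, 27; the last is April 27.
1 November 2029 is a Thursday, so Fridays fall on 2, 9, 16, 23, 30; the last is November 30.
At the standard offset (UTC−06:30), 07:15 UTC − 6h30m = 00:45 Kesvand District standard time.
Daylight saving runs 27 April – 30 November; the standard-time date in Kesvand District, 28 April 2029, is inside that window, so Kesvand District is at UTC−05:30.
07:15 UTC − 5h30m = 01:45 Kesvand District.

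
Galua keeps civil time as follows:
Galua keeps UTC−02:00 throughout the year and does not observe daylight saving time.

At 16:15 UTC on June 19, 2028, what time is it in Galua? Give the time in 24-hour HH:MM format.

Galua has no daylight saving, so its offset is UTC−02:00 year-round.
16:15 UTC − 2h = 14:15 local.

14:15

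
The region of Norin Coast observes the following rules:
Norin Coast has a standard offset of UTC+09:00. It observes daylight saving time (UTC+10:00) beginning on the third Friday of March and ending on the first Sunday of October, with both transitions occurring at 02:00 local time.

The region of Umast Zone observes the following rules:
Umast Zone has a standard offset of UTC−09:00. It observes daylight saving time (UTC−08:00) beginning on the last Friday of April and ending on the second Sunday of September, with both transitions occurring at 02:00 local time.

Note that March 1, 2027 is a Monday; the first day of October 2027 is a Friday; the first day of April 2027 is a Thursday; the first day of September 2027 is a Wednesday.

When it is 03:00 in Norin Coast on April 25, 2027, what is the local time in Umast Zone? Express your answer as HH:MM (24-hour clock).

08:00

1 March 2027 is a Monday, so the first Friday is March 5 and the third is March 19.
1 October 2027 is a Friday, so the first Sunday is October 3.
April 25, 2027 lies within the daylight-saving period (19 March – 3 October), so Norin Coast is on daylight time, UTC+10:00.
03:00 Norin Coast − 10h = 17:00 UTC (rolling into the previous day, 24 April 2027).
1 April 2027 is a Thursday, so Fridays fall on 2, 9, 16, 23, 30; the last is April 30.
1 September 2027 is a Wednesday, so the first Sunday is September 5 and the second is September 12.
At the standard offset (UTC−09:00), 17:00 UTC − 9h = 08:00 Umast Zone standard time.
The standard-time date in Umast Zone, April 24, 2027, does not fall between 30 April and 12 September, so daylight saving is not in effect and Umast Zone is at UTC−09:00.
17:00 UTC − 9h = 08:00 Umast Zone.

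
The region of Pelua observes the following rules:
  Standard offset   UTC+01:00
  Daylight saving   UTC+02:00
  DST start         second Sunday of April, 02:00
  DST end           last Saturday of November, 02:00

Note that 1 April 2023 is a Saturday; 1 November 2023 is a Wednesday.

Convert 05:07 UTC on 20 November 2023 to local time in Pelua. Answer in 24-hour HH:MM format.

1 April 2023 is a Saturday, so the first Sunday is April 2 and the second is April 9.
1 November 2023 is a Wednesday, so Saturdays fall on 4, 11, 18, 25; the last is November 25.
At the standard offset (UTC+01:00), 05:07 UTC + 1h = 06:07 Pelua standard time.
The standard-time date in Pelua, 20 November 2023, falls between 9 April and 25 November, so daylight saving is in effect and Pelua is at UTC+02:00.
05:07 UTC + 2h = 07:07 local.

07:07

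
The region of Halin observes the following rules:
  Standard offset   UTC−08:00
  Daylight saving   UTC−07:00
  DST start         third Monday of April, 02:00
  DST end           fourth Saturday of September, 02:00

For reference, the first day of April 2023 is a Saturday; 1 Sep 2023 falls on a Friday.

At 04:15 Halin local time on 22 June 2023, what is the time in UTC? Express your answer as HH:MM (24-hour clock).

11:15

1 April 2023 is a Saturday, so the first Monday is April 3 and the third is April 17.
1 September 2023 is a Friday, so the first Saturday is September 2 and the fourth is September 23.
22 June 2023 falls between 17 April and 23 September, so daylight saving is in effect and Halin is at UTC−07:00.
04:15 local + 7h = 11:15 UTC.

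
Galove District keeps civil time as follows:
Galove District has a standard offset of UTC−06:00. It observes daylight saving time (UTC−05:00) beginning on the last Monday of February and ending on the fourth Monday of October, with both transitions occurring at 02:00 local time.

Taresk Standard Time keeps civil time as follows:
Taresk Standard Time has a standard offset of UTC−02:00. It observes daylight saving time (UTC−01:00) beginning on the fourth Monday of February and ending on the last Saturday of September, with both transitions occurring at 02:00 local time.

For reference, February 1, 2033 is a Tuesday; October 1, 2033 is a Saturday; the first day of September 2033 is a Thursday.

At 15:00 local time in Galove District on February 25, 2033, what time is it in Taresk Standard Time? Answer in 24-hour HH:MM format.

19:00

1 February 2033 is a Tuesday, so Mondays fall on 7, 14, 21, 28; the last is February 28.
1 October 2033 is a Saturday, so the first Monday is October 3 and the fourth is October 24.
February 25, 2033 does not fall between 28 February and 24 October, so daylight saving is not in effect and Galove District is at UTC−06:00.
15:00 Galove District + 6h = 21:00 UTC.
1 February 2033 is a Tuesday, so the first Monday is February 7 and the fourth is February 28.
1 September 2033 is a Thursday, so Saturdays fall on 3, 10, 17, 24; the last is September 24.
At the standard offset (UTC−02:00), 21:00 UTC − 2h = 19:00 Taresk Standard Time standard time.
The standard-time date in Taresk Standard Time, February 25, 2033, does not fall between 28 February and 24 September, so daylight saving is not in effect and Taresk Standard Time is at UTC−02:00.
21:00 UTC − 2h = 19:00 Taresk Standard Time.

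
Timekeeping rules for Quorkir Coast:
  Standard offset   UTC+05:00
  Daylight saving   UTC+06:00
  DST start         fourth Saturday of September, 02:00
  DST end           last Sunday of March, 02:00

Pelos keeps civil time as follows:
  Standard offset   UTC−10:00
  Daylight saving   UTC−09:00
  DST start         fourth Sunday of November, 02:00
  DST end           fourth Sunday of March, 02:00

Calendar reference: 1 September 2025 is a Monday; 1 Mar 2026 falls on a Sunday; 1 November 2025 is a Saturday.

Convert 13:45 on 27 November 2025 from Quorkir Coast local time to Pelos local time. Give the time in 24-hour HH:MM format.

1 September 2025 is a Monday, so the first Saturday is September 6 and the fourth is September 27.
1 March 2026 is a Sunday, so Sundays fall on 1, 8, 15, 22, 29; the last is March 29.
Daylight saving runs 27 September 2025 – 29 March 2026; 27 November 2025 is inside that window, so Quorkir Coast is at UTC+06:00.
13:45 Quorkir Coast − 6h = 07:45 UTC.
1 November 2025 is a Saturday, so the first Sunday is November 2 and the fourth is November 23.
1 March 2026 is a Sunday, so the first Sunday is March 1 and the fourth is March 22.
At the standard offset (UTC−10:00), 07:45 UTC − 10h = 21:45 Pelos standard time (rolling into the previous day, 26 November 2025).
Daylight saving runs 23 November 2025 – 22 March 2026; the standard-time date in Pelos, 26 November 2025, is inside that window, so Pelos is at UTC−09:00.
07:45 UTC − 9h = 22:45 Pelos (rolling into the previous day, 26 November 2025).

22:45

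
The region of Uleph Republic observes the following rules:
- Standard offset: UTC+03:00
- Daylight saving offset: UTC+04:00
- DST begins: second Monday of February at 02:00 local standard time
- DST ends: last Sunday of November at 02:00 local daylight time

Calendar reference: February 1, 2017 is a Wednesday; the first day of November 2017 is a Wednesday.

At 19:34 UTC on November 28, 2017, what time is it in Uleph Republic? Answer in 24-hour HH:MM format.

1 February 2017 is a Wednesday, so the first Monday is February 6 and the second is February 13.
1 November 2017 is a Wednesday, so Sundays fall on 5, 12, 19, 26; the last is November 26.
At the standard offset (UTC+03:00), 19:34 UTC + 3h = 22:34 Uleph Republic standard time.
The standard-time date in Uleph Republic, November 28, 2017, does not fall between 13 February and 26 November, so daylight saving is not in effect and Uleph Republic is at UTC+03:00.
19:34 UTC + 3h = 22:34 local.

22:34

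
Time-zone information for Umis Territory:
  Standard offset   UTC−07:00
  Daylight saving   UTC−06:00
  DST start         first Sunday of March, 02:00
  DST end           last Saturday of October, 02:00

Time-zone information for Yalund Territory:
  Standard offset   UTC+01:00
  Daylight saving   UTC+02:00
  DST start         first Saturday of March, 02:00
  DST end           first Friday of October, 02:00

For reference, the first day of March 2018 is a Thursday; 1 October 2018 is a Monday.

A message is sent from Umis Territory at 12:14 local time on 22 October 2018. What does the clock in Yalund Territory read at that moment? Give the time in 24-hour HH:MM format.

1 March 2018 is a Thursday, so the first Sunday is March 4.
1 October 2018 is a Monday, so Saturdays fall on 6, 13, 20, 27; the last is October 27.
22 October 2018 falls between 4 March and 27 October, so daylight saving is in effect and Umis Territory is at UTC−06:00.
12:14 Umis Territory + 6h = 18:14 UTC.
1 March 2018 is a Thursday, so the first Saturday is March 3.
1 October 2018 is a Monday, so the first Friday is October 5.
At the standard offset (UTC+01:00), 18:14 UTC + 1h = 19:14 Yalund Territory standard time.
Daylight saving runs 3 March – 5 October; the standard-time date in Yalund Territory, 22 October 2018, is outside that window, so Yalund Territory is on standard time at UTC+01:00.
18:14 UTC + 1h = 19:14 Yalund Territory.

19:14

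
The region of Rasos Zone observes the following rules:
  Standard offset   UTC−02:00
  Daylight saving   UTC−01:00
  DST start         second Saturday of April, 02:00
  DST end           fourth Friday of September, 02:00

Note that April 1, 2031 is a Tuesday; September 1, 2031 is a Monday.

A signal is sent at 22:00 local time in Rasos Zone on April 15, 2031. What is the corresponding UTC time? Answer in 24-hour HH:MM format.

23:00

1 April 2031 is a Tuesday, so the first Saturday is April 5 and the second is April 12.
1 September 2031 is a Monday, so the first Friday is September 5 and the fourth is September 26.
Daylight saving runs 12 April – 26 September; April 15, 2031 is inside that window, so Rasos Zone is at UTC−01:00.
22:00 local + 1h = 23:00 UTC.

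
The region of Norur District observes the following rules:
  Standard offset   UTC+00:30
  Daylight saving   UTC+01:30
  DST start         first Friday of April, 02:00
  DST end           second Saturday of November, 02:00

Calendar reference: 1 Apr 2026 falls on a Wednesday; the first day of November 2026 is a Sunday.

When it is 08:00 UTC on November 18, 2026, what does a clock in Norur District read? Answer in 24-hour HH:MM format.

08:30

1 April 2026 is a Wednesday, so the first Friday is April 3.
1 November 2026 is a Sunday, so the first Saturday is November 7 and the second is November 14.
At the standard offset (UTC+00:30), 08:00 UTC + 0h30m = 08:30 Norur District standard time.
The standard-time date in Norur District, November 18, 2026, is outside the daylight-saving period (3 April – 14 November), so Norur District is on standard time, UTC+00:30.
08:00 UTC + 0h30m = 08:30 local.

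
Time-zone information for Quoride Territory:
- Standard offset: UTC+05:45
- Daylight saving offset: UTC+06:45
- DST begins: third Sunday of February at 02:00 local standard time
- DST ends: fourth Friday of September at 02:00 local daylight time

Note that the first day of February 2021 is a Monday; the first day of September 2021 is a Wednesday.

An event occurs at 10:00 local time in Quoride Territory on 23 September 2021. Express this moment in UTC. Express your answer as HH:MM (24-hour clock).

03:15

1 February 2021 is a Monday, so the first Sunday is February 7 and the third is February 21.
1 September 2021 is a Wednesday, so the first Friday is September 3 and the fourth is September 24.
23 September 2021 falls between 21 February and 24 September, so daylight saving is in effect and Quoride Territory is at UTC+06:45.
10:00 local − 6h45m = 03:15 UTC.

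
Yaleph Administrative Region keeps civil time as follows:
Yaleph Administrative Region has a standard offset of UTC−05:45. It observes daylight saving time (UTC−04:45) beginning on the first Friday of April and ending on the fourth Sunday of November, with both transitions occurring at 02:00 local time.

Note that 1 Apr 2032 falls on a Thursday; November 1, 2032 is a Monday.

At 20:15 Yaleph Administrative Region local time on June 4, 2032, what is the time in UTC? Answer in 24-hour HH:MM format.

1 April 2032 is a Thursday, so the first Friday is April 2.
1 November 2032 is a Monday, so the first Sunday is November 7 and the fourth is November 28.
June 4, 2032 falls between 2 April and 28 November, so daylight saving is in effect and Yaleph Administrative Region is at UTC−04:45.
20:15 local + 4h45m = 01:00 UTC (rolling into the next day, 5 June 2032).

01:00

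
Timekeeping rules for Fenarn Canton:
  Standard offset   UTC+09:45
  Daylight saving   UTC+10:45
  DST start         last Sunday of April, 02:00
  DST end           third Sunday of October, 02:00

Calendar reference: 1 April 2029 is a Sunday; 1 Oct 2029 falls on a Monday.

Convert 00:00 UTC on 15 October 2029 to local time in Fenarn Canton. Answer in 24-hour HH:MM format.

1 April 2029 is a Sunday, so Sundays fall on 1, 8, 15, 22, 29; the last is April 29.
1 October 2029 is a Monday, so the first Sunday is October 7 and the third is October 21.
At the standard offset (UTC+09:45), 00:00 UTC + 9h45m = 09:45 Fenarn Canton standard time.
The standard-time date in Fenarn Canton, 15 October 2029, lies within the daylight-saving period (29 April – 21 October), so Fenarn Canton is on daylight time, UTC+10:45.
00:00 UTC + 10h45m = 10:45 local.

10:45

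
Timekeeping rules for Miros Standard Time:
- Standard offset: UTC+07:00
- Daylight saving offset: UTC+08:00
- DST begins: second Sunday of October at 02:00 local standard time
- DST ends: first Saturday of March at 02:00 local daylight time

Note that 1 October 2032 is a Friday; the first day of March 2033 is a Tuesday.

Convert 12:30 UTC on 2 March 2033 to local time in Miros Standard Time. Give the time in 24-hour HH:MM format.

1 October 2032 is a Friday, so the first Sunday is October 3 and the second is October 10.
1 March 2033 is a Tuesday, so the first Saturday is March 5.
At the standard offset (UTC+07:00), 12:30 UTC + 7h = 19:30 Miros Standard Time standard time.
The standard-time date in Miros Standard Time, 2 March 2033, lies within the daylight-saving period (10 October 2032 – 5 March 2033), so Miros Standard Time is on daylight time, UTC+08:00.
12:30 UTC + 8h = 20:30 local.

20:30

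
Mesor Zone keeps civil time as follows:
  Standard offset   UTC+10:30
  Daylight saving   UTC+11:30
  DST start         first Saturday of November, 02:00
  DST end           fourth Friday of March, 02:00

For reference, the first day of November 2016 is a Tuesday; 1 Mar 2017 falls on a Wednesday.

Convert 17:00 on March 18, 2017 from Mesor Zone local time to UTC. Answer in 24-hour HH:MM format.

1 November 2016 is a Tuesday, so the first Saturday is November 5.
1 March 2017 is a Wednesday, so the first Friday is March 3 and the fourth is March 24.
March 18, 2017 falls between 5 November 2016 and 24 March 2017, so daylight saving is in effect and Mesor Zone is at UTC+11:30.
17:00 local − 11h30m = 05:30 UTC.

05:30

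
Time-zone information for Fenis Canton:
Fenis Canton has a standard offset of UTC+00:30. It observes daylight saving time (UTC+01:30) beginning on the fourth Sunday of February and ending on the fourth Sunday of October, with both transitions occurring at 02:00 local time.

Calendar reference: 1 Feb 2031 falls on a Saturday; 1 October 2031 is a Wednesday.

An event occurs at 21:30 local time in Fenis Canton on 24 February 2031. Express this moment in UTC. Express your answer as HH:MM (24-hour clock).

1 February 2031 is a Saturday, so the first Sunday is February 2 and the fourth is February 23.
1 October 2031 is a Wednesday, so the first Sunday is October 5 and the fourth is October 26.
Daylight saving runs 23 February – 26 October; 24 February 2031 is inside that window, so Fenis Canton is at UTC+01:30.
21:30 local − 1h30m = 20:00 UTC.

20:00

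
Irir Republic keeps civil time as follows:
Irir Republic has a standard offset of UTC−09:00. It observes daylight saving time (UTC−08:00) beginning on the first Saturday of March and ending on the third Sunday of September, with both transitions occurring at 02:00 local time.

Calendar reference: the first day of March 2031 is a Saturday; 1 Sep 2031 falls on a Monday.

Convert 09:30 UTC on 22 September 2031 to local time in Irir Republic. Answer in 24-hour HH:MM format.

00:30

1 March 2031 is a Saturday, so the first Saturday is March 1.
1 September 2031 is a Monday, so the first Sunday is September 7 and the third is September 21.
At the standard offset (UTC−09:00), 09:30 UTC − 9h = 00:30 Irir Republic standard time.
The standard-time date in Irir Republic, 22 September 2031, is outside the daylight-saving period (1 March – 21 September), so Irir Republic is on standard time, UTC−09:00.
09:30 UTC − 9h = 00:30 local.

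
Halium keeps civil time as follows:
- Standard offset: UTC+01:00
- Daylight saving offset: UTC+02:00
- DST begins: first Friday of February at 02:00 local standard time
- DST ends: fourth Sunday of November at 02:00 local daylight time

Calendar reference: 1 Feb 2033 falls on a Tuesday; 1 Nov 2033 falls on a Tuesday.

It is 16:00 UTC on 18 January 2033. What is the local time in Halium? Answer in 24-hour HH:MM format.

1 February 2033 is a Tuesday, so the first Friday is February 4.
1 November 2033 is a Tuesday, so the first Sunday is November 6 and the fourth is November 27.
At the standard offset (UTC+01:00), 16:00 UTC + 1h = 17:00 Halium standard time.
The standard-time date in Halium, 18 January 2033, is outside the daylight-saving period (4 February – 27 November), so Halium is on standard time, UTC+01:00.
16:00 UTC + 1h = 17:00 local.

17:00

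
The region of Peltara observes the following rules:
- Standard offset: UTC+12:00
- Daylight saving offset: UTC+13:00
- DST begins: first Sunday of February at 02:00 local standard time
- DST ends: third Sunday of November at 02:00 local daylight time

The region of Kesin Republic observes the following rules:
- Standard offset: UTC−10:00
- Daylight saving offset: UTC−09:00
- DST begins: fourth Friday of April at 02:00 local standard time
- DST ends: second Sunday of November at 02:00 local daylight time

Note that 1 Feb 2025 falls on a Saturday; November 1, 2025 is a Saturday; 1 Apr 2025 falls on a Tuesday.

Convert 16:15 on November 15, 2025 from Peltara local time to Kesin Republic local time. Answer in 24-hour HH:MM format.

1 February 2025 is a Saturday, so the first Sunday is February 2.
1 November 2025 is a Saturday, so the first Sunday is November 2 and the third is November 16.
November 15, 2025 falls between 2 February and 16 November, so daylight saving is in effect and Peltara is at UTC+13:00.
16:15 Peltara − 13h = 03:15 UTC.
1 April 2025 is a Tuesday, so the first Friday is April 4 and the fourth is April 25.
1 November 2025 is a Saturday, so the first Sunday is November 2 and the second is November 9.
At the standard offset (UTC−10:00), 03:15 UTC − 10h = 17:15 Kesin Republic standard time (rolling into the previous day, 14 November 2025).
The standard-time date in Kesin Republic, November 14, 2025, is outside the daylight-saving period (25 April – 9 November), so Kesin Republic is on standard time, UTC−10:00.
03:15 UTC − 10h = 17:15 Kesin Republic (rolling into the previous day, 14 November 2025).

17:15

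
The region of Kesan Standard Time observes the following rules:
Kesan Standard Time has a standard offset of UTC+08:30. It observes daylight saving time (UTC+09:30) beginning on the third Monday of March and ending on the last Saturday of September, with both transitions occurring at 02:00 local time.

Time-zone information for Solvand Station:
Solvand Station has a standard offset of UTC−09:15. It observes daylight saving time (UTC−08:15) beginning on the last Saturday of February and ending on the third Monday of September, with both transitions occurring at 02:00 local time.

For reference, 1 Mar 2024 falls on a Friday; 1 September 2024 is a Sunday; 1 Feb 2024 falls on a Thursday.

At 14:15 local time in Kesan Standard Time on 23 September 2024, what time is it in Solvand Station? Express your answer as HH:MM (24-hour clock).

19:30

1 March 2024 is a Friday, so the first Monday is March 4 and the third is March 18.
1 September 2024 is a Sunday, so Saturdays fall on 7, 14, 21, 28; the last is September 28.
Daylight saving runs 18 March – 28 September; 23 September 2024 is inside that window, so Kesan Standard Time is at UTC+09:30.
14:15 Kesan Standard Time − 9h30m = 04:45 UTC.
1 February 2024 is a Thursday, so Saturdays fall on 3, 10, 17, 24; the last is February 24.
1 September 2024 is a Sunday, so the first Monday is September 2 and the third is September 16.
At the standard offset (UTC−09:15), 04:45 UTC − 9h15m = 19:30 Solvand Station standard time (rolling into the previous day, 22 September 2024).
Daylight saving runs 24 February – 16 September; the standard-time date in Solvand Station, 22 September 2024, is outside that window, so Solvand Station is on standard time at UTC−09:15.
04:45 UTC − 9h15m = 19:30 Solvand Station (rolling into the previous day, 22 September 2024).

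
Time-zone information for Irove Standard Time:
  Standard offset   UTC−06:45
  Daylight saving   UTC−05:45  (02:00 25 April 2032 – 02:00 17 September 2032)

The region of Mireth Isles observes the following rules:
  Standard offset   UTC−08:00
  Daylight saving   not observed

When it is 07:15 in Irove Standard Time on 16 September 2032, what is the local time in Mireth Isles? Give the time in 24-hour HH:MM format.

05:00

Daylight saving runs 25 April – 17 September; 16 September 2032 is inside that window, so Irove Standard Time is at UTC−05:45.
07:15 Irove Standard Time + 5h45m = 13:00 UTC.
Mireth Isles stays on UTC−08:00 all year.
13:00 UTC − 8h = 05:00 Mireth Isles.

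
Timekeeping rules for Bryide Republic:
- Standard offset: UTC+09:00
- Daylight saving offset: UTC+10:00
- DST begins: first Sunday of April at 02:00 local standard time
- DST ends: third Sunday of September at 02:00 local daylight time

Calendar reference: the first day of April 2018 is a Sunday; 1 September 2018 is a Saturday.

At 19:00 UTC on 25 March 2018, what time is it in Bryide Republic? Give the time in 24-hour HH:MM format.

1 April 2018 is a Sunday, so the first Sunday is April 1.
1 September 2018 is a Saturday, so the first Sunday is September 2 and the third is September 16.
At the standard offset (UTC+09:00), 19:00 UTC + 9h = 04:00 Bryide Republic standard time (rolling into the next day, 26 March 2018).
The standard-time date in Bryide Republic, 26 March 2018, does not fall between 1 April and 16 September, so daylight saving is not in effect and Bryide Republic is at UTC+09:00.
19:00 UTC + 9h = 04:00 local (rolling into the next day, 26 March 2018).

04:00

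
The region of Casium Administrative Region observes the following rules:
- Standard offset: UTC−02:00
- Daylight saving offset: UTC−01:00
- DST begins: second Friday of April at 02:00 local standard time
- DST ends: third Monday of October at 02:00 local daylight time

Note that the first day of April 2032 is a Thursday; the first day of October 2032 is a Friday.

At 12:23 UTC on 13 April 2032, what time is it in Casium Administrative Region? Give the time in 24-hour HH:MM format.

11:23

1 April 2032 is a Thursday, so the first Friday is April 2 and the second is April 9.
1 October 2032 is a Friday, so the first Monday is October 4 and the third is October 18.
At the standard offset (UTC−02:00), 12:23 UTC − 2h = 10:23 Casium Administrative Region standard time.
Daylight saving runs 9 April – 18 October; the standard-time date in Casium Administrative Region, 13 April 2032, is inside that window, so Casium Administrative Region is at UTC−01:00.
12:23 UTC − 1h = 11:23 local.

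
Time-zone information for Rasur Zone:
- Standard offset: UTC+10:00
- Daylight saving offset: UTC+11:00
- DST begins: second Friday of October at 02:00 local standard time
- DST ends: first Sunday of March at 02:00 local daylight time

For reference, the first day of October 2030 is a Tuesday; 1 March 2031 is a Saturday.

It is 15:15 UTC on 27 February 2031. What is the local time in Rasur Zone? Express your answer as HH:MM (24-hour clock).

02:15

1 October 2030 is a Tuesday, so the first Friday is October 4 and the second is October 11.
1 March 2031 is a Saturday, so the first Sunday is March 2.
At the standard offset (UTC+10:00), 15:15 UTC + 10h = 01:15 Rasur Zone standard time (rolling into the next day, 28 February 2031).
The standard-time date in Rasur Zone, 28 February 2031, lies within the daylight-saving period (11 October 2030 – 2 March 2031), so Rasur Zone is on daylight time, UTC+11:00.
15:15 UTC + 11h = 02:15 local (rolling into the next day, 28 February 2031).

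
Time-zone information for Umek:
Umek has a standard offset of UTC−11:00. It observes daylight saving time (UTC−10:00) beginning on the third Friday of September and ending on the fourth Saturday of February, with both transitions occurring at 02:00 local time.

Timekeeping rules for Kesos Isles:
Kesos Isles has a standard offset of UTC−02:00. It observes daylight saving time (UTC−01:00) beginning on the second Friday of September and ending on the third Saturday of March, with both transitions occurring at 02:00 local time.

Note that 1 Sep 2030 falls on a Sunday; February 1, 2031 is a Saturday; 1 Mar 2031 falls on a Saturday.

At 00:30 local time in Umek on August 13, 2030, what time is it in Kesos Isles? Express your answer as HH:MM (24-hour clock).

1 September 2030 is a Sunday, so the first Friday is September 6 and the third is September 20.
1 February 2031 is a Saturday, so the first Saturday is February 1 and the fourth is February 22.
August 13, 2030 does not fall between 20 September 2030 and 22 February 2031, so daylight saving is not in effect and Umek is at UTC−11:00.
00:30 Umek + 11h = 11:30 UTC.
1 September 2030 is a Sunday, so the first Friday is September 6 and the second is September 13.
1 March 2031 is a Saturday, so the first Saturday is March 1 and the third is March 15.
At the standard offset (UTC−02:00), 11:30 UTC − 2h = 09:30 Kesos Isles standard time.
The standard-time date in Kesos Isles, August 13, 2030, does not fall between 13 September 2030 and 15 March 2031, so daylight saving is not in effect and Kesos Isles is at UTC−02:00.
11:30 UTC − 2h = 09:30 Kesos Isles.

09:30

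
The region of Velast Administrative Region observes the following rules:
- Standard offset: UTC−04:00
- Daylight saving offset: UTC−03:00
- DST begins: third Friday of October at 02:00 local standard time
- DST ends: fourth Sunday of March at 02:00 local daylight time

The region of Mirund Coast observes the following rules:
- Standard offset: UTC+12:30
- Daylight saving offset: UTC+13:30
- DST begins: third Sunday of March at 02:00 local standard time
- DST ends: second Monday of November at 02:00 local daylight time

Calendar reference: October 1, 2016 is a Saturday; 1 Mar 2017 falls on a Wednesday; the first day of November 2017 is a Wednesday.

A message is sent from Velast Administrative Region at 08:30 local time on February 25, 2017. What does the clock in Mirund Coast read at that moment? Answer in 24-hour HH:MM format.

1 October 2016 is a Saturday, so the first Friday is October 7 and the third is October 21.
1 March 2017 is a Wednesday, so the first Sunday is March 5 and the fourth is March 26.
Daylight saving runs 21 October 2016 – 26 March 2017; February 25, 2017 is inside that window, so Velast Administrative Region is at UTC−03:00.
08:30 Velast Administrative Region + 3h = 11:30 UTC.
1 March 2017 is a Wednesday, so the first Sunday is March 5 and the third is March 19.
1 November 2017 is a Wednesday, so the first Monday is November 6 and the second is November 13.
At the standard offset (UTC+12:30), 11:30 UTC + 12h30m = 00:00 Mirund Coast standard time (rolling into the next day, 26 February 2017).
Daylight saving runs 19 March – 13 November; the standard-time date in Mirund Coast, February 26, 2017, is outside that window, so Mirund Coast is on standard time at UTC+12:30.
11:30 UTC + 12h30m = 00:00 Mirund Coast (rolling into the next day, 26 February 2017).

00:00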